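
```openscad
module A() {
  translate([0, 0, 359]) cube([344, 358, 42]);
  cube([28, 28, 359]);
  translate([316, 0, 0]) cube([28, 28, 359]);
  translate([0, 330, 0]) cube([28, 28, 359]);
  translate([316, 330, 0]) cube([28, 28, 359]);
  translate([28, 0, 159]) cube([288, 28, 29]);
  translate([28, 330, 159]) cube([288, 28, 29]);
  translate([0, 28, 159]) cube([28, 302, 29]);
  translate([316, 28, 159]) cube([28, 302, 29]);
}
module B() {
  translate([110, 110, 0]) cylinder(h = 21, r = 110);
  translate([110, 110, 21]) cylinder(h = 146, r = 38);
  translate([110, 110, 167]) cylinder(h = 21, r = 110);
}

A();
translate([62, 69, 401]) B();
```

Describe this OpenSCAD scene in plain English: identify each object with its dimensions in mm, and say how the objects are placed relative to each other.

A is a four-legged stool. The seat is a 344×358×42 mm slab whose top surface is at z = 401 mm; four square legs, each 28×28 mm in cross-section, run from the floor (z = 0) to the underside of the seat, each flush with a corner of the seat. Four stretchers, 28 mm wide and 29 mm tall, connect adjacent legs with their undersides at z = 159 mm, each running between the inner faces of the legs it joins and aligned with the legs' outer faces on the other axis.

B is a spool: two coaxial disc flanges of radius 110 mm and thickness 21 mm, joined by a core cylinder of radius 38 mm and height 146 mm. The lower flange rests on z = 0 and the three cylinders share a vertical axis.

The spool is on top of the stool, centred.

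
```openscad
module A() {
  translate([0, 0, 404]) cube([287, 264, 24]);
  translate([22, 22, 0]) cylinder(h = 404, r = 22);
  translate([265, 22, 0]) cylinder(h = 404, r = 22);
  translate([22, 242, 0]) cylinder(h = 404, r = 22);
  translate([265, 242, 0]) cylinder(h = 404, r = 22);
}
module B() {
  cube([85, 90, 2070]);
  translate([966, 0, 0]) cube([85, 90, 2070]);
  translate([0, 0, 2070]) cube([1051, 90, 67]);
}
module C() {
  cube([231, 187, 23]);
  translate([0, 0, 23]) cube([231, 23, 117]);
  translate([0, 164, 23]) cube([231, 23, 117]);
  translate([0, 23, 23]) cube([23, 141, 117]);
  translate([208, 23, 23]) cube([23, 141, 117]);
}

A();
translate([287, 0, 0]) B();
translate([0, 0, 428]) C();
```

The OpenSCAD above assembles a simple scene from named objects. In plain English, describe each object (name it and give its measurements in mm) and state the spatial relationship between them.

A is a four-legged stool. The seat is a 287×264×24 mm slab whose top surface is at z = 428 mm; four round legs, each 44 mm in diameter, run from the floor (z = 0) to the underside of the seat, each leg's axis is inset half a diameter from the nearest pair of seat edges (so the leg's bounding box is flush with the corner).

B is a rectangular door frame: two vertical jambs of 85×90 mm section, 2070 mm tall, with a clear opening 881 mm wide between their inner faces. A header 67 mm tall and 90 mm deep lies on top of the jambs and spans the full outside width.

C is an open storage box with external size 231×187×140 mm and wall thickness 23 mm (the base is also 23 mm thick). The base covers the whole footprint; the four walls stand on the base, with the y-facing walls full-width and the x-facing walls fitting between their inner faces.

The door frame is against the stool's +x side, with their −y faces flush. The open box is on top of the stool.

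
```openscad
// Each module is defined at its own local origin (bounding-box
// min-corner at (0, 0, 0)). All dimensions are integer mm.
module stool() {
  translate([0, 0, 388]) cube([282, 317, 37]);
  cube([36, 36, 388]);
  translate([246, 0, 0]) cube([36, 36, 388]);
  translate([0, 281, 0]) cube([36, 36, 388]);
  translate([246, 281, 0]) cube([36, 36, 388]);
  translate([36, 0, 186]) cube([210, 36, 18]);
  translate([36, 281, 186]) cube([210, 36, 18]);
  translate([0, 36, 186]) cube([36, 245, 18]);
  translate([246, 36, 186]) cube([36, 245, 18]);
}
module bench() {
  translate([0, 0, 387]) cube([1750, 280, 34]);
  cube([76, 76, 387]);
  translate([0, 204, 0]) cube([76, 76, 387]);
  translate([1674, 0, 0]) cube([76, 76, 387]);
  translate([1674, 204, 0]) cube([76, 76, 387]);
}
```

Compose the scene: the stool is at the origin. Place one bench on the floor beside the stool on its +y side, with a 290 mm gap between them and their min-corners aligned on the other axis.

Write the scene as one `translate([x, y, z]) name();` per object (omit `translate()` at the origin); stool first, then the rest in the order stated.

stool();
translate([0, 607, 0]) bench();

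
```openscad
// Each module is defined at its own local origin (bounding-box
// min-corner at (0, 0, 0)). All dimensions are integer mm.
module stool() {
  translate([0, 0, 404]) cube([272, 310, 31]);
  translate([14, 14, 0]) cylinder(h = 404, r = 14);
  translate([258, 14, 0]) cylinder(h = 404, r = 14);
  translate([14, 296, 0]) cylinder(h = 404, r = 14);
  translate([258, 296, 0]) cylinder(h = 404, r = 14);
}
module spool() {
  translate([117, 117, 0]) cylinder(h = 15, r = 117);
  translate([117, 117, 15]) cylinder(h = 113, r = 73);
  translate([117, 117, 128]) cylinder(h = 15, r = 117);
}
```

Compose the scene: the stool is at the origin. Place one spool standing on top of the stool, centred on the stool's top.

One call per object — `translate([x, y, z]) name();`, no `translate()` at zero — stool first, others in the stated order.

stool();
translate([19, 38, 435]) spool();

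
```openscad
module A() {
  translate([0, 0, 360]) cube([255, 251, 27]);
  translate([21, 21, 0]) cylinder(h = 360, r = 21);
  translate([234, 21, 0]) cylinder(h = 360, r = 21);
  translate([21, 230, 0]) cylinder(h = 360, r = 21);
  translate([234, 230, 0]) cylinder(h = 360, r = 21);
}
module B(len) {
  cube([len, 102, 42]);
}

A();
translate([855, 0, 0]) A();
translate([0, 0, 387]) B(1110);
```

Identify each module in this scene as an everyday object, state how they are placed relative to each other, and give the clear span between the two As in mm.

A is a stool. B is a beam. A beam spans the tops of two stools. The clear span between the two stools is 600 mm.

Second stool starts at x = 855; first ends at x = 255; clear span = 855 − 255 = 600 mm.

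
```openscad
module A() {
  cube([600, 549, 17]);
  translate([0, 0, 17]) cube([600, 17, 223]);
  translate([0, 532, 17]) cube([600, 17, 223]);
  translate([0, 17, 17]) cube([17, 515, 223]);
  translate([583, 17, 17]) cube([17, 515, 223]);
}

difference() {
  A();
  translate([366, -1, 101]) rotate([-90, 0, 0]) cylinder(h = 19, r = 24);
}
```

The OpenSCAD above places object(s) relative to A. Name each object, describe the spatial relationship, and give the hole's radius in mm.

A is an open box. The open box has a circular hole through its front wall. The hole's radius is 24 mm.

The subtracted cylinder has r = 24 mm.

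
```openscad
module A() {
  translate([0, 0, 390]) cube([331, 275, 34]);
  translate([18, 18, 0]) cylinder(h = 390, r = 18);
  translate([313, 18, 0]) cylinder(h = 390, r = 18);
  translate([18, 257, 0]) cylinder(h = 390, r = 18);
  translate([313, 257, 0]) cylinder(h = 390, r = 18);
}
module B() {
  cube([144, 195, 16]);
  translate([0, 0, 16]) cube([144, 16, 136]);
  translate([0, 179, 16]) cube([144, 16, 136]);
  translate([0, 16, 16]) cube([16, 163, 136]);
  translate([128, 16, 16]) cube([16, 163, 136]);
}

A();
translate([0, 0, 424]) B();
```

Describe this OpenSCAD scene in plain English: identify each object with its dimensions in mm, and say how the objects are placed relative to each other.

A is a four-legged stool. The seat is a 331×275×34 mm slab whose top surface is at z = 424 mm; four round legs, each 36 mm in diameter, run from the floor (z = 0) to the underside of the seat, each leg's axis is inset half a diameter from the nearest pair of seat edges (so the leg's bounding box is flush with the corner).

B is an open-topped rectangular box: outside dimensions 144×195×152 mm, with a uniform wall and base thickness of 16 mm. The base is a full 144×195 slab on the floor; four walls sit on top of the base. The front and back walls (the −y and +y sides) span the full width; the two side walls fit between them.

The open box is on top of the stool.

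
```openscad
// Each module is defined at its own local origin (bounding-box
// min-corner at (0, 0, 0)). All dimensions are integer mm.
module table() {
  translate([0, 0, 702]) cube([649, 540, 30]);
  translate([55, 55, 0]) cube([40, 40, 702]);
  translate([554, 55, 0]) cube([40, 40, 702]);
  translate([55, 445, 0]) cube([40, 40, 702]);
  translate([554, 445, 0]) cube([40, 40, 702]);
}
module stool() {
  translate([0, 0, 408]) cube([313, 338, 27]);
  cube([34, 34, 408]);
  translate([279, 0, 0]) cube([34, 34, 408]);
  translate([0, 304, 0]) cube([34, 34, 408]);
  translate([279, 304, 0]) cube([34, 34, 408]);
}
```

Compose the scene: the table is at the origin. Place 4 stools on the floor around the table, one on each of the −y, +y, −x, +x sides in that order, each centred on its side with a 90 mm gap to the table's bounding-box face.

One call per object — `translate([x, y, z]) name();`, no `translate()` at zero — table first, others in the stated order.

table();
translate([168, -428, 0]) stool();
translate([168, 630, 0]) stool();
translate([-403, 101, 0]) stool();
translate([739, 101, 0]) stool();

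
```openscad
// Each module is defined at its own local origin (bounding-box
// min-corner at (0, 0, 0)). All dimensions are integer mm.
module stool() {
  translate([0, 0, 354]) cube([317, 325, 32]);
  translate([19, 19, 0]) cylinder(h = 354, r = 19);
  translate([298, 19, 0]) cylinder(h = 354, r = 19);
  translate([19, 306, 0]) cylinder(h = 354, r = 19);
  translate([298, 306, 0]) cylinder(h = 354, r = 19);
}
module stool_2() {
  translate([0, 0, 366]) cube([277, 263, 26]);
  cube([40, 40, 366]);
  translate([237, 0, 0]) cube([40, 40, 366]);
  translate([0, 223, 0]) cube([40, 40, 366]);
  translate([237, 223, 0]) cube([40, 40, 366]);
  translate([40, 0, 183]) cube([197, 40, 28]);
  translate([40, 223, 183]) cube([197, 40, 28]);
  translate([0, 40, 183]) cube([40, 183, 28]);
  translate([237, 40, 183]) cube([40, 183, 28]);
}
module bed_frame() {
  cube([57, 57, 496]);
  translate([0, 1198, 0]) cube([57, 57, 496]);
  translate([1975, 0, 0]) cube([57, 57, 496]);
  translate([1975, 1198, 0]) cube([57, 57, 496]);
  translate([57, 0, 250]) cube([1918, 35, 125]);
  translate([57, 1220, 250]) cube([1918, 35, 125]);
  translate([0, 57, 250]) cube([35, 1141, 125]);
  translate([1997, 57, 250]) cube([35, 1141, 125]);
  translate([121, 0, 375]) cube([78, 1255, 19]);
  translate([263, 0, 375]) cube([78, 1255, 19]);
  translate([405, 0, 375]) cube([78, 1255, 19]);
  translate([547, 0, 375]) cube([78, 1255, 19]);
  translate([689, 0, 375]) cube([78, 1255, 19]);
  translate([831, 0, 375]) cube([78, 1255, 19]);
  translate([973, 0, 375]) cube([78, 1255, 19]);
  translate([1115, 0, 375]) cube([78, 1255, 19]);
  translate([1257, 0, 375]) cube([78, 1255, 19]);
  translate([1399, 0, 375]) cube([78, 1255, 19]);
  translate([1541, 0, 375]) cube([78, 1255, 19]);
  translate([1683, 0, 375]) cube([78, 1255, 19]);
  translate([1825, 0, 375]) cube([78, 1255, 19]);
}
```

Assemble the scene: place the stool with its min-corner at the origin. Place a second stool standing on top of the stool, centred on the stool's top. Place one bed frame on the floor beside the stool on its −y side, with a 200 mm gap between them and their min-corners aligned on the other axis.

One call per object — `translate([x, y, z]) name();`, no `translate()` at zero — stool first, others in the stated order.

stool();
translate([20, 31, 386]) stool_2();
translate([0, -1455, 0]) bed_frame();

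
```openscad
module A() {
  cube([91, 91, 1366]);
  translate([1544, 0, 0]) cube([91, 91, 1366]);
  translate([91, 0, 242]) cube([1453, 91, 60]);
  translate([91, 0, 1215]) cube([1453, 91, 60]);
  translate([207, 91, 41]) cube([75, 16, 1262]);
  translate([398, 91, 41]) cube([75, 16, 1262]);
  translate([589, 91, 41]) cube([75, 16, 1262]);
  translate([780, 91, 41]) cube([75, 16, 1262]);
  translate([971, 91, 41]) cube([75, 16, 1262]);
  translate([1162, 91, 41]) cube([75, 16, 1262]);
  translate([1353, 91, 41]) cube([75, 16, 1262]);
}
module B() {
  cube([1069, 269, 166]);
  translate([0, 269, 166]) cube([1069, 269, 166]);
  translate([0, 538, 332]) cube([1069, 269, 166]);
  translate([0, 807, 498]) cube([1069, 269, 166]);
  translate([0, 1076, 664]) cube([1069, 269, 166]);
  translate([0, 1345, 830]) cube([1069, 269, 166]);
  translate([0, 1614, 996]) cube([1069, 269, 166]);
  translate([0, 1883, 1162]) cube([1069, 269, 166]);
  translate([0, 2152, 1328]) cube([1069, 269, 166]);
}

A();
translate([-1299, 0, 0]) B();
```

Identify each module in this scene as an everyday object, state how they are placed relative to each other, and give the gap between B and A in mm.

The staircase's nearest face is 230 mm from the fence section's −x face.

A is a fence section. B is a staircase. The staircase is on the floor beside the fence section on its −x side. The gap between the staircase and the fence section is 230 mm.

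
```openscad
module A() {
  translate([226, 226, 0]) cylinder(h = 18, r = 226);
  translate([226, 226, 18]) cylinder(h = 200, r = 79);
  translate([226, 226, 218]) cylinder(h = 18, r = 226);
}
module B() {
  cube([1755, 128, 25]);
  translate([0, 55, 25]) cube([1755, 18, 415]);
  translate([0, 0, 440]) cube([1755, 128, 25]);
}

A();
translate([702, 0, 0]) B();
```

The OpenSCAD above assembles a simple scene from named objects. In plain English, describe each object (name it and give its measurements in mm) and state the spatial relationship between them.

A is a spool: two coaxial disc flanges of radius 226 mm and thickness 18 mm, joined by a core cylinder of radius 79 mm and height 200 mm. The lower flange rests on z = 0 and the three cylinders share a vertical axis.

B is an I-beam lying along x, 1755 mm long. Overall section height 465 mm. Two flanges 128 mm wide (y) and 25 mm thick, one on the floor and one at the top; a web 18 mm thick runs between them, centred on the flange width.

The I-beam is on the floor beside the spool on its +x side.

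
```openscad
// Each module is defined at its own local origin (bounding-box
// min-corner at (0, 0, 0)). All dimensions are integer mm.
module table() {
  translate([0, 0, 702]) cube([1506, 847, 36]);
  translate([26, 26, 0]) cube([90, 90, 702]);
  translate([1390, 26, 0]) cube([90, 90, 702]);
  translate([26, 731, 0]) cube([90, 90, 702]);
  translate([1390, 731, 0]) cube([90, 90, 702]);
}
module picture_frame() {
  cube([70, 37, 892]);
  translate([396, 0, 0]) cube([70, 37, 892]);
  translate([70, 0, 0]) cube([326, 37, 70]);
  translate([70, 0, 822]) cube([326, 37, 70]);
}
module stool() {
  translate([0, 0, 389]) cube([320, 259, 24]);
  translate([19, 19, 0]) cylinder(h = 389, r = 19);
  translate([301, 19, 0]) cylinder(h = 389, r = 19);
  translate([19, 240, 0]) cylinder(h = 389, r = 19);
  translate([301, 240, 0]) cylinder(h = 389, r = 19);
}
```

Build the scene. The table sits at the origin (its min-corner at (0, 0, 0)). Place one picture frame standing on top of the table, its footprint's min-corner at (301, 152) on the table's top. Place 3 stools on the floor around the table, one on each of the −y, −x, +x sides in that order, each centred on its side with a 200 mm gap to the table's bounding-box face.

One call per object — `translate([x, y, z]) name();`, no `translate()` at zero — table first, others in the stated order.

table();
translate([301, 152, 738]) picture_frame();
translate([593, -459, 0]) stool();
translate([-520, 294, 0]) stool();
translate([1706, 294, 0]) stool();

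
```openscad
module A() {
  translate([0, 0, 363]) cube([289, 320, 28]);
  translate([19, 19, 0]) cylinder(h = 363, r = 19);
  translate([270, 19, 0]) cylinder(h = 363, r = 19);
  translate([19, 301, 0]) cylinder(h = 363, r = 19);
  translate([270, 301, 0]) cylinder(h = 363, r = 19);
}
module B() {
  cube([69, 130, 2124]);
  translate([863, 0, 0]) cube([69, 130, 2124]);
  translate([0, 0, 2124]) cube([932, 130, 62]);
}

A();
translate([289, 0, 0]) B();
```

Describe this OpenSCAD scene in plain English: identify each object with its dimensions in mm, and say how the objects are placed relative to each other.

A is a four-legged stool. The seat is 289×320 mm, 28 mm thick, top at z = 391 mm. It stands on four round legs, each 38 mm in diameter, from z = 0 to the seat underside, each leg's axis is inset half a diameter from the nearest pair of seat edges (so the leg's bounding box is flush with the corner).

B is a rectangular door frame: two vertical jambs of 69×130 mm section, 2124 mm tall, with a clear opening 794 mm wide between their inner faces. A header 62 mm tall and 130 mm deep lies on top of the jambs and spans the full outside width.

The door frame is against the stool's +x side, with their −y faces flush.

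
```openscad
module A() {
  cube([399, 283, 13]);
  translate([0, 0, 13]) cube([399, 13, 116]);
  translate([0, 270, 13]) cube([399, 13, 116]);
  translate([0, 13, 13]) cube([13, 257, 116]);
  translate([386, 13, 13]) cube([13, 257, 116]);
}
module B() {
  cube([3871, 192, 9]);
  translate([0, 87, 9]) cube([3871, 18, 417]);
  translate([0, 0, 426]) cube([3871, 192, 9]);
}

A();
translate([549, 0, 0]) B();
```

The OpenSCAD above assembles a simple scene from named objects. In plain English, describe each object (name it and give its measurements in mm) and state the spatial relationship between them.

A is an open-topped rectangular box: outside dimensions 399×283×129 mm, with a uniform wall and base thickness of 13 mm. The base is a full 399×283 slab on the floor; four walls sit on top of the base. The front and back walls (the −y and +y sides) span the full width; the two side walls fit between them.

B is an I-beam lying along x, 3871 mm long. Overall section height 435 mm. Two flanges 192 mm wide (y) and 9 mm thick, one on the floor and one at the top; a web 18 mm thick runs between them, centred on the flange width.

The I-beam is on the floor beside the open box on its +x side.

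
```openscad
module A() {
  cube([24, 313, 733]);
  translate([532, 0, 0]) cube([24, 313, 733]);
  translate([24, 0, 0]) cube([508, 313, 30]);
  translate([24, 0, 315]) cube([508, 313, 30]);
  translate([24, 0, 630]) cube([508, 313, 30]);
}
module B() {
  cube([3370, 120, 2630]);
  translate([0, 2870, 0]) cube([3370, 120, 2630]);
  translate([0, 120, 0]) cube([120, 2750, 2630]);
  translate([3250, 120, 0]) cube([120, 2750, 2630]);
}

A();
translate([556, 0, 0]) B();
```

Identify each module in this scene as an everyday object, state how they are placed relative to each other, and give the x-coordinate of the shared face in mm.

A is a bookshelf. B is a house frame. The house frame is against the bookshelf's +x side, with their −y faces flush. The x-coordinate of the shared face is 556 mm.

The bookshelf's +x face and the house frame's −x face are both at x = 556 mm.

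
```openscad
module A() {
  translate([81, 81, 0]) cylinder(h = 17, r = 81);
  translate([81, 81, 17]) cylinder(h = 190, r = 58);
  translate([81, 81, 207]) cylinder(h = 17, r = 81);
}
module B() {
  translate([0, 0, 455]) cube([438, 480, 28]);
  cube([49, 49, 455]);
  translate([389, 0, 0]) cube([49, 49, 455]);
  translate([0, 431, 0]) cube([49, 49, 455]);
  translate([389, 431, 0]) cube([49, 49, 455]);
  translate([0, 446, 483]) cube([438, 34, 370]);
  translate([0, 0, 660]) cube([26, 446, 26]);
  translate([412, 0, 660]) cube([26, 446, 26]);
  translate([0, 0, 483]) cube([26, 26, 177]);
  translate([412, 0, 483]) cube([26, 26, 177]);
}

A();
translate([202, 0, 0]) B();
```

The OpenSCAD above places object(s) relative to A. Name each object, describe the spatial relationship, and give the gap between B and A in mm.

The chair's nearest face is 40 mm from the spool's +x face.

A is a spool. B is a chair. The chair is on the floor beside the spool on its +x side. The gap between the chair and the spool is 40 mm.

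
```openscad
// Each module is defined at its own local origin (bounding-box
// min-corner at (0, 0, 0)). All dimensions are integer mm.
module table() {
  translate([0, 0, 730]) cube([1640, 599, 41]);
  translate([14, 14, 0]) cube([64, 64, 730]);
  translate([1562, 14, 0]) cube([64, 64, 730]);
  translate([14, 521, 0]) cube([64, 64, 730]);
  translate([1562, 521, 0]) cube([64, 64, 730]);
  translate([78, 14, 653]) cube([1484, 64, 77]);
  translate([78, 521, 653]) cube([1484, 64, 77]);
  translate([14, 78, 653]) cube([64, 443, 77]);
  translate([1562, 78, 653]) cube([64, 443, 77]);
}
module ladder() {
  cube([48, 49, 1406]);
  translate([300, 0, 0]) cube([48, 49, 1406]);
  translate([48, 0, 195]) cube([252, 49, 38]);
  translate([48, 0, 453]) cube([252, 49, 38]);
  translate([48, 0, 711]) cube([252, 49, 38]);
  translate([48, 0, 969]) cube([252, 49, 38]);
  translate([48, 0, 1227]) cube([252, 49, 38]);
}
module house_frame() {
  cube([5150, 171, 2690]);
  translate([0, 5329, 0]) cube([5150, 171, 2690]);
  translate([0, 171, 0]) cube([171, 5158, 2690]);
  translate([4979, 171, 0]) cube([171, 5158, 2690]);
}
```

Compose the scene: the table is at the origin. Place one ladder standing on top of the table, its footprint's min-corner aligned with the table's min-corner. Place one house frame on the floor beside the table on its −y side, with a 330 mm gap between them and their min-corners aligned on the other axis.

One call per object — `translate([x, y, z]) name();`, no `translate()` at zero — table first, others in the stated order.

table();
translate([0, 0, 771]) ladder();
translate([0, -5830, 0]) house_frame();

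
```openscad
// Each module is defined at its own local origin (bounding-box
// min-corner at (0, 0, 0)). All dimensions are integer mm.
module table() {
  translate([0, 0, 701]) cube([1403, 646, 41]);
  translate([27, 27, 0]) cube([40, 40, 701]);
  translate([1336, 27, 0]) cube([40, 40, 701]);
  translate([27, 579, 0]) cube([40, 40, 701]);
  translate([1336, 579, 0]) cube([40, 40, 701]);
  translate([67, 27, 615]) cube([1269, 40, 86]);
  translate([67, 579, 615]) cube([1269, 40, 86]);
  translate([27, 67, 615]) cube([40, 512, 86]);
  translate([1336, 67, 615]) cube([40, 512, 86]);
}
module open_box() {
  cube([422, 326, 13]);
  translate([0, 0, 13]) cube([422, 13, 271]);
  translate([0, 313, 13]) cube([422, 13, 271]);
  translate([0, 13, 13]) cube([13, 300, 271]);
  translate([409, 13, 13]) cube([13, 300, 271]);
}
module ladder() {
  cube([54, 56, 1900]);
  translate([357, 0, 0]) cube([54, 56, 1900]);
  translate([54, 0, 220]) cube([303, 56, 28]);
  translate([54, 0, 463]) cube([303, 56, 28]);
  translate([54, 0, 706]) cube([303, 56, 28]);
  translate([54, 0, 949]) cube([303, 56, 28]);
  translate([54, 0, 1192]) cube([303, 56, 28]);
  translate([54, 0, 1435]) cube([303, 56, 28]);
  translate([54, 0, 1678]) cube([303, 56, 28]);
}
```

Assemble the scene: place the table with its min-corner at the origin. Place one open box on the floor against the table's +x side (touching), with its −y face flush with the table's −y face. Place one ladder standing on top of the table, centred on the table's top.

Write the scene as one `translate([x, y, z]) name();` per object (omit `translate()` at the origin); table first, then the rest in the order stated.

table();
translate([1403, 0, 0]) open_box();
translate([496, 295, 742]) ladder();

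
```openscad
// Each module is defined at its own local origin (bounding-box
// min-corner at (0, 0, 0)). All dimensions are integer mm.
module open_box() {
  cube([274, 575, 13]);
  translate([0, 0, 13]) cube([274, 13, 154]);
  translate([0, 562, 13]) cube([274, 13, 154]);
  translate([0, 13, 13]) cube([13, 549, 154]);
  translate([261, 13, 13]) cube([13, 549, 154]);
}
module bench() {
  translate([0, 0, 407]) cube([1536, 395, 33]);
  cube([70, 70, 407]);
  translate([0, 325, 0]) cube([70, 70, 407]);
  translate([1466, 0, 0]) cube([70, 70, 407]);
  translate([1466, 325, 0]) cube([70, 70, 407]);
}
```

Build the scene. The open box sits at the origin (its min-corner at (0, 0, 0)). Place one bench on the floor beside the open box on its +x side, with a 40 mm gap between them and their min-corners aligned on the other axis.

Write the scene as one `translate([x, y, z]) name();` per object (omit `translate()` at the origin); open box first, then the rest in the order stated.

open_box();
translate([314, 0, 0]) bench();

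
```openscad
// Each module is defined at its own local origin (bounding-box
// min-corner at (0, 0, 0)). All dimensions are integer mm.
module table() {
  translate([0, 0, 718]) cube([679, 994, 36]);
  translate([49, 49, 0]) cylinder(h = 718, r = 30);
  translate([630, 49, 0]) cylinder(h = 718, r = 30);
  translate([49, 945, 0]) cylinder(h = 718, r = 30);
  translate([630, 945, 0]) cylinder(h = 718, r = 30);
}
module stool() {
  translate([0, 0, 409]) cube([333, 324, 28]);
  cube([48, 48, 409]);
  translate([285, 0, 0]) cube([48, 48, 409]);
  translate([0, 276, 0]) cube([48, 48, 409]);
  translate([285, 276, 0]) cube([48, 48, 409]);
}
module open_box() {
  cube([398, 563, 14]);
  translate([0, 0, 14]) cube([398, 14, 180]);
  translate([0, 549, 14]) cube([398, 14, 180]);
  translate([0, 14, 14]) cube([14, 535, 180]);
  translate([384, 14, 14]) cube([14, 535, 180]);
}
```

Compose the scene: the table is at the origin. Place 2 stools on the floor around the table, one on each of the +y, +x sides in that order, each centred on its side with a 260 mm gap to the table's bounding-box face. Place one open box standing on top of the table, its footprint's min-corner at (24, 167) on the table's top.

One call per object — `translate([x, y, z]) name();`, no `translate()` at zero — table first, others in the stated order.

table();
translate([173, 1254, 0]) stool();
translate([939, 335, 0]) stool();
translate([24, 167, 754]) open_box();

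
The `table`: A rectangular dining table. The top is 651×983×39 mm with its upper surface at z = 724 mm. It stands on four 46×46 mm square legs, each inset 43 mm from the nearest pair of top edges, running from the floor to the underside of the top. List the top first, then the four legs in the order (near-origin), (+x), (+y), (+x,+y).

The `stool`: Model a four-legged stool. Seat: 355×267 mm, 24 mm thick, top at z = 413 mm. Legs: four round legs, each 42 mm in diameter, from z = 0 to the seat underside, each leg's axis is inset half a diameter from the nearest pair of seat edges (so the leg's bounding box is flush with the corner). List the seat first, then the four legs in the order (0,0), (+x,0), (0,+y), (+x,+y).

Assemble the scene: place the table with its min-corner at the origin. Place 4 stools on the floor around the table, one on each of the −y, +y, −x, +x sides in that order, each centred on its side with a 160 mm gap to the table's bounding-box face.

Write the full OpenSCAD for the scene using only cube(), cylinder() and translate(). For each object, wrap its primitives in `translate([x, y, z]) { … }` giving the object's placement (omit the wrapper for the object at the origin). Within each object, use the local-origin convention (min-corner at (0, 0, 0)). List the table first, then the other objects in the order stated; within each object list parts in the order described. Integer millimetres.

translate([0, 0, 685]) cube([651, 983, 39]);
translate([43, 43, 0]) cube([46, 46, 685]);
translate([562, 43, 0]) cube([46, 46, 685]);
translate([43, 894, 0]) cube([46, 46, 685]);
translate([562, 894, 0]) cube([46, 46, 685]);
translate([148, -427, 0]) {
  translate([0, 0, 389]) cube([355, 267, 24]);
  translate([21, 21, 0]) cylinder(h = 389, r = 21);
  translate([334, 21, 0]) cylinder(h = 389, r = 21);
  translate([21, 246, 0]) cylinder(h = 389, r = 21);
  translate([334, 246, 0]) cylinder(h = 389, r = 21);
}
translate([148, 1143, 0]) {
  translate([0, 0, 389]) cube([355, 267, 24]);
  translate([21, 21, 0]) cylinder(h = 389, r = 21);
  translate([334, 21, 0]) cylinder(h = 389, r = 21);
  translate([21, 246, 0]) cylinder(h = 389, r = 21);
  translate([334, 246, 0]) cylinder(h = 389, r = 21);
}
translate([-515, 358, 0]) {
  translate([0, 0, 389]) cube([355, 267, 24]);
  translate([21, 21, 0]) cylinder(h = 389, r = 21);
  translate([334, 21, 0]) cylinder(h = 389, r = 21);
  translate([21, 246, 0]) cylinder(h = 389, r = 21);
  translate([334, 246, 0]) cylinder(h = 389, r = 21);
}
translate([811, 358, 0]) {
  translate([0, 0, 389]) cube([355, 267, 24]);
  translate([21, 21, 0]) cylinder(h = 389, r = 21);
  translate([334, 21, 0]) cylinder(h = 389, r = 21);
  translate([21, 246, 0]) cylinder(h = 389, r = 21);
  translate([334, 246, 0]) cylinder(h = 389, r = 21);
}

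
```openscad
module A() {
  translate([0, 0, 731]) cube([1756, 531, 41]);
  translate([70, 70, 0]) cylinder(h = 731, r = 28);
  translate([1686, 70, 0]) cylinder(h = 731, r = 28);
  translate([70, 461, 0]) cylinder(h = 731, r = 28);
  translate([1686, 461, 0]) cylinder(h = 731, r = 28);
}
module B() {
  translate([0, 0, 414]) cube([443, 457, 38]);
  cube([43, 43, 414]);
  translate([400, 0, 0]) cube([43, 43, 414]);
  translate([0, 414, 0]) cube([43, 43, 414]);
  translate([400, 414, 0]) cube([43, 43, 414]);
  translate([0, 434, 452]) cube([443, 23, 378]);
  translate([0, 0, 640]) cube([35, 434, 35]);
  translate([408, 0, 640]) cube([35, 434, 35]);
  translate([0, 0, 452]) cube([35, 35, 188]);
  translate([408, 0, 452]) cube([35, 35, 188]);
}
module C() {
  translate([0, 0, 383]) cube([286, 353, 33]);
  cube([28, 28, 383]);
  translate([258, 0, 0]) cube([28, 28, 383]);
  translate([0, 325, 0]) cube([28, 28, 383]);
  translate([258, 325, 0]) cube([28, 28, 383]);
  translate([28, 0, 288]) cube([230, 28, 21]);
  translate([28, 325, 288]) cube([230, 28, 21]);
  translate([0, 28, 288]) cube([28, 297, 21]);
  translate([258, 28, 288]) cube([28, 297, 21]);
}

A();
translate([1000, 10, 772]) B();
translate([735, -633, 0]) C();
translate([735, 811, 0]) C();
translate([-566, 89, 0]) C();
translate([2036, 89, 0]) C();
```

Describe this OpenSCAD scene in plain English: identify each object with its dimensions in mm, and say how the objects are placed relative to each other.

A is a table: top 1756 mm (x) × 531 mm (y), 41 mm thick, upper face at z = 772 mm, on four round legs of 56 mm diameter, each leg's bounding box inset 42 mm from the nearest pair of top edges, running from z = 0 to the bottom of the top.

B is a chair: 443×457 mm seat, 38 mm thick, top at z = 452 mm, on four 43 mm square corner legs flush with the seat edges. A 23 mm thick backrest slab spans the full seat width, extending 378 mm above the seat top, its back face flush with the seat's +y edge. Two armrests of 35×35 mm section run along each side from the seat's front edge to the front of the backrest, top faces 223 mm above the seat top and outer faces flush with the seat's x-edges; a 35×35 mm post under the front of each armrest stands on the seat at the front corner.

C is a simple wooden stool: a rectangular seat 286 mm (x) by 353 mm (y), 33 mm thick, top face at z = 416 mm, on four square legs, each 28×28 mm in cross-section. The legs rest on z = 0, each flush with a corner of the seat. Four stretchers, 28 mm wide and 21 mm tall, connect adjacent legs with their undersides at z = 288 mm, each running between the inner faces of the legs it joins and aligned with the legs' outer faces on the other axis.

The chair is on top of the table. Four stools sit around the table at the −y, +y, −x, +x sides.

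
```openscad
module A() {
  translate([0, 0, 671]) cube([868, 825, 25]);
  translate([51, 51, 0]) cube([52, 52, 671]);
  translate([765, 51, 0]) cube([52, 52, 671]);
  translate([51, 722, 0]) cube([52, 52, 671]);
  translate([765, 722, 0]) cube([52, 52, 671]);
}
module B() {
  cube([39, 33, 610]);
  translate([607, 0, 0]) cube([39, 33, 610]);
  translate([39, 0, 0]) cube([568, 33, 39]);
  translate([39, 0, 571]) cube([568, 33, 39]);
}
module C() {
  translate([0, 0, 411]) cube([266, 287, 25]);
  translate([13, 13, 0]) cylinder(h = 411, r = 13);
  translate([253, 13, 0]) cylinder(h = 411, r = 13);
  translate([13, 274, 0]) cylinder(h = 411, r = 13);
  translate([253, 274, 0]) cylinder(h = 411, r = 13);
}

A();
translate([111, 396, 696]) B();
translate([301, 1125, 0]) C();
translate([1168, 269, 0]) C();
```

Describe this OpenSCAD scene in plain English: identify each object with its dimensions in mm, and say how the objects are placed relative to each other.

A is a table with a 868×825 mm rectangular top, 25 mm thick, top surface at z = 696 mm, supported by four 52×52 mm square legs, each inset 51 mm from the nearest pair of top edges, running from the floor.

B is a rectangular picture frame lying in the x–z plane (depth along y). The opening is 568 mm wide (x) by 532 mm tall (z), surrounded by a border 39 mm wide on all four sides. The frame is 33 mm deep and is made of two full-height vertical stiles with two horizontal rails fitted between them.

C is a four-legged stool. The seat is 266×287 mm, 25 mm thick, top at z = 436 mm. It stands on four round legs, each 26 mm in diameter, from z = 0 to the seat underside, each leg's axis is inset half a diameter from the nearest pair of seat edges (so the leg's bounding box is flush with the corner).

The picture frame is on top of the table, centred. Two stools sit around the table at the +y, +x sides.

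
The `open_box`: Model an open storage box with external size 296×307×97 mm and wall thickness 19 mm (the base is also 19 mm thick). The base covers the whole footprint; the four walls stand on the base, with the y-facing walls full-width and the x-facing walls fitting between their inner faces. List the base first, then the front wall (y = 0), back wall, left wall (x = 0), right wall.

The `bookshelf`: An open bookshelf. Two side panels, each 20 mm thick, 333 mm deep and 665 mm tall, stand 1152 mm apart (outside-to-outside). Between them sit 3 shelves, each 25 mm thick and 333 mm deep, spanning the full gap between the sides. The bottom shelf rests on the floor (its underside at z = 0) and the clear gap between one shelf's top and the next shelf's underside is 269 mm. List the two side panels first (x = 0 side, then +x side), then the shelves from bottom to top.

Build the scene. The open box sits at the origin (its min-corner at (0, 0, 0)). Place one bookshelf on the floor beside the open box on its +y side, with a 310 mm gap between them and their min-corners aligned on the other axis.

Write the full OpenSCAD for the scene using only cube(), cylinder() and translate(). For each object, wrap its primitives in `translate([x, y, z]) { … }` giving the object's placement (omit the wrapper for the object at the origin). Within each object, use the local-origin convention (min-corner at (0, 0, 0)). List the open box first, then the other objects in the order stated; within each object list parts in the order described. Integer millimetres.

cube([296, 307, 19]);
translate([0, 0, 19]) cube([296, 19, 78]);
translate([0, 288, 19]) cube([296, 19, 78]);
translate([0, 19, 19]) cube([19, 269, 78]);
translate([277, 19, 19]) cube([19, 269, 78]);
translate([0, 617, 0]) {
  cube([20, 333, 665]);
  translate([1132, 0, 0]) cube([20, 333, 665]);
  translate([20, 0, 0]) cube([1112, 333, 25]);
  translate([20, 0, 294]) cube([1112, 333, 25]);
  translate([20, 0, 588]) cube([1112, 333, 25]);
}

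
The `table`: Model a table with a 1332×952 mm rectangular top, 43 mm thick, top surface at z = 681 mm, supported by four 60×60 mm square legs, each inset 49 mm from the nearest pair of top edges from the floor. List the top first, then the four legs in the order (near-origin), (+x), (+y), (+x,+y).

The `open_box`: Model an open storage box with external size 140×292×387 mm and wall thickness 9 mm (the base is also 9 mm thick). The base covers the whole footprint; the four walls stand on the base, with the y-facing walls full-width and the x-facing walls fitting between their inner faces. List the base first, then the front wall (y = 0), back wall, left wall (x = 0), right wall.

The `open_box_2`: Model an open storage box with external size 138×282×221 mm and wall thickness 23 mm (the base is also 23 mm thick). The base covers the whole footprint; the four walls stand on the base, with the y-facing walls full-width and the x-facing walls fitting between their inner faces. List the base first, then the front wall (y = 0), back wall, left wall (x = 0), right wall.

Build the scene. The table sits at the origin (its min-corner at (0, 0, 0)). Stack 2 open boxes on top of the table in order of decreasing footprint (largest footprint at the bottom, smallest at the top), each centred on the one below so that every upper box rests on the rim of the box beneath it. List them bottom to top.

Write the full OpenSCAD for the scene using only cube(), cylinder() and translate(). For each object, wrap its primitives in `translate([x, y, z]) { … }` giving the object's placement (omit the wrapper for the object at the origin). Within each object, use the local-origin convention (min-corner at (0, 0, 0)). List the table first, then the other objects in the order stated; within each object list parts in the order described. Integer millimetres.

translate([0, 0, 638]) cube([1332, 952, 43]);
translate([49, 49, 0]) cube([60, 60, 638]);
translate([1223, 49, 0]) cube([60, 60, 638]);
translate([49, 843, 0]) cube([60, 60, 638]);
translate([1223, 843, 0]) cube([60, 60, 638]);
translate([596, 330, 681]) {
  cube([140, 292, 9]);
  translate([0, 0, 9]) cube([140, 9, 378]);
  translate([0, 283, 9]) cube([140, 9, 378]);
  translate([0, 9, 9]) cube([9, 274, 378]);
  translate([131, 9, 9]) cube([9, 274, 378]);
}
translate([597, 335, 1068]) {
  cube([138, 282, 23]);
  translate([0, 0, 23]) cube([138, 23, 198]);
  translate([0, 259, 23]) cube([138, 23, 198]);
  translate([0, 23, 23]) cube([23, 236, 198]);
  translate([115, 23, 23]) cube([23, 236, 198]);
}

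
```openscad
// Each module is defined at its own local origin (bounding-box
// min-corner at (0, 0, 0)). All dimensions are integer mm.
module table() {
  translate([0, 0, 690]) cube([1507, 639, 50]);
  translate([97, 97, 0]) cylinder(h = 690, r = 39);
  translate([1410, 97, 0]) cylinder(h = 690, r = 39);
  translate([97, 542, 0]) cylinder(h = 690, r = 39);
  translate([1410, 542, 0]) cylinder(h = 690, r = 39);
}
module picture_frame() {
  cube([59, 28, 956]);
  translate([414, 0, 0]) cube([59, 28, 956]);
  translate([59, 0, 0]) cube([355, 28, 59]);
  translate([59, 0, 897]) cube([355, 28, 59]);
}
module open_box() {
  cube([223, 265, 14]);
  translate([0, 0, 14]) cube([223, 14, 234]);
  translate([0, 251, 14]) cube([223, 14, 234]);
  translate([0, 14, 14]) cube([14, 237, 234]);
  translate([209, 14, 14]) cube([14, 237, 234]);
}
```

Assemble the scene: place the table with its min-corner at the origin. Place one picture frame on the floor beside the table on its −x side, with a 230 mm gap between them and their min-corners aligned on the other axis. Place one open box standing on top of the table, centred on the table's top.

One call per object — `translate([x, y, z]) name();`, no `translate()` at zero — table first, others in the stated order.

table();
translate([-703, 0, 0]) picture_frame();
translate([642, 187, 740]) open_box();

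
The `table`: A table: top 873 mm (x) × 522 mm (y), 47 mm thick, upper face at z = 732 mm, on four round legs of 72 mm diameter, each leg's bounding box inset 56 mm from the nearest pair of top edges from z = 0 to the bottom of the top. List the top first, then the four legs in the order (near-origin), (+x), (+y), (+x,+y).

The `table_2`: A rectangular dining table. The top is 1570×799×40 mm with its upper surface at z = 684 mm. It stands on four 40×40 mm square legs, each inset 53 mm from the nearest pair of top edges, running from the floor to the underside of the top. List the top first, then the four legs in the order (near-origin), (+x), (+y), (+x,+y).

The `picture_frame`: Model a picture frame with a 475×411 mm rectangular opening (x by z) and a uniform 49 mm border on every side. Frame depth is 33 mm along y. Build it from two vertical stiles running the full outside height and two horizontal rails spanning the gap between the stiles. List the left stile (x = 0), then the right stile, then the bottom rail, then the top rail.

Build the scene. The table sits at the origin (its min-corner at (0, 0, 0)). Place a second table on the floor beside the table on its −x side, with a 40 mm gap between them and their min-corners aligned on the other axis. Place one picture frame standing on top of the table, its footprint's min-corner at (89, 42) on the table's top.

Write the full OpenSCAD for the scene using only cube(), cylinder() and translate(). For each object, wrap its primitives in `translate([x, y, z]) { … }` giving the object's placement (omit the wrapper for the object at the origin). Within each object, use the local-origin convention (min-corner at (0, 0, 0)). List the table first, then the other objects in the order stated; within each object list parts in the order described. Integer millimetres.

translate([0, 0, 685]) cube([873, 522, 47]);
translate([92, 92, 0]) cylinder(h = 685, r = 36);
translate([781, 92, 0]) cylinder(h = 685, r = 36);
translate([92, 430, 0]) cylinder(h = 685, r = 36);
translate([781, 430, 0]) cylinder(h = 685, r = 36);
translate([-1610, 0, 0]) {
  translate([0, 0, 644]) cube([1570, 799, 40]);
  translate([53, 53, 0]) cube([40, 40, 644]);
  translate([1477, 53, 0]) cube([40, 40, 644]);
  translate([53, 706, 0]) cube([40, 40, 644]);
  translate([1477, 706, 0]) cube([40, 40, 644]);
}
translate([89, 42, 732]) {
  cube([49, 33, 509]);
  translate([524, 0, 0]) cube([49, 33, 509]);
  translate([49, 0, 0]) cube([475, 33, 49]);
  translate([49, 0, 460]) cube([475, 33, 49]);
}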